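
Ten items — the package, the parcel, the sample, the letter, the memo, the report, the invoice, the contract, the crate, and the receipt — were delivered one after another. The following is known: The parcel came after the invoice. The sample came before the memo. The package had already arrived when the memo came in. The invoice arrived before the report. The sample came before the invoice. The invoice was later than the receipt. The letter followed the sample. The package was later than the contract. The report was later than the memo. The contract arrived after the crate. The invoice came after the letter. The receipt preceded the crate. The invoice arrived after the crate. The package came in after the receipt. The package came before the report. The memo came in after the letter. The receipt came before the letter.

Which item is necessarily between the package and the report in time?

Tracing the constraints gives the package → the memo → the report, so the memo sits after the package and before the report.
No other item is forced both after the package and before the report.

the memo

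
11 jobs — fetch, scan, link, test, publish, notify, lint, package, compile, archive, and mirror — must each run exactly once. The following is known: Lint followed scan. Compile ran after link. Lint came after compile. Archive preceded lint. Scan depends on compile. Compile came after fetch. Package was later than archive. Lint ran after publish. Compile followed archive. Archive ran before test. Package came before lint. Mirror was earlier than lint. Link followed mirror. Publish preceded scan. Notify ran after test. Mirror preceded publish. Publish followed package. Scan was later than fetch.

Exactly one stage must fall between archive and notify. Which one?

Tracing the constraints gives archive → test → notify, so test sits after archive and before notify.
No other stage is forced both after archive and before notify.

test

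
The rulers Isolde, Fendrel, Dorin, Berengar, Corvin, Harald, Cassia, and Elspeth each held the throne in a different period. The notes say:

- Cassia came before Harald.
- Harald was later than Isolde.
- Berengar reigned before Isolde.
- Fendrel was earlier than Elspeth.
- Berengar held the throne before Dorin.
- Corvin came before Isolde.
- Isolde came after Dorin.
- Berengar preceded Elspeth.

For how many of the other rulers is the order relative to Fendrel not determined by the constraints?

6

Forced after Fendrel: Elspeth.
That leaves Berengar, Cassia, Corvin, Dorin, Harald, and Isolde with no forced order relative to Fendrel — 6.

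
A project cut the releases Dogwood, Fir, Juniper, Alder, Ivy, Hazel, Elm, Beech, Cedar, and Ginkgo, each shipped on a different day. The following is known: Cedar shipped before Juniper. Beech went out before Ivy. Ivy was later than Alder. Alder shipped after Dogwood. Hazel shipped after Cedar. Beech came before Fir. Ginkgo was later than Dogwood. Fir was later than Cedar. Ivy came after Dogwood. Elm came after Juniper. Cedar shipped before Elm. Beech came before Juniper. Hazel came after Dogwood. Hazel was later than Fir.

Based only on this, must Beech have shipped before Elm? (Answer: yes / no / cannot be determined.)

yes

Chain the constraints: Beech → Juniper → Elm. Each link is directly stated, so Beech comes before Elm.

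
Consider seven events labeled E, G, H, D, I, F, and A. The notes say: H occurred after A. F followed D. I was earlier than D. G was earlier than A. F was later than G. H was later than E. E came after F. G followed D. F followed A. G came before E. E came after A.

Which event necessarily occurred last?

Every other event has a chain of constraints placing it before H, so H is last.

H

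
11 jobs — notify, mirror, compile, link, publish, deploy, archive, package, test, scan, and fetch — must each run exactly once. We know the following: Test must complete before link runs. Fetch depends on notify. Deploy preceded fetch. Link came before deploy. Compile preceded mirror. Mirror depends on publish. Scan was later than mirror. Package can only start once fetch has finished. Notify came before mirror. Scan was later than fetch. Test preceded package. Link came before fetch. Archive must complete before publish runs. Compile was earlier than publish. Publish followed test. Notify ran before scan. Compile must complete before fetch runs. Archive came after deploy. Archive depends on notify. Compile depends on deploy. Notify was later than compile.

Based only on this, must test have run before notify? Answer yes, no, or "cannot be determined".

yes

Chain the constraints: test → link → deploy → compile → notify. Each link is directly stated, so test comes before notify.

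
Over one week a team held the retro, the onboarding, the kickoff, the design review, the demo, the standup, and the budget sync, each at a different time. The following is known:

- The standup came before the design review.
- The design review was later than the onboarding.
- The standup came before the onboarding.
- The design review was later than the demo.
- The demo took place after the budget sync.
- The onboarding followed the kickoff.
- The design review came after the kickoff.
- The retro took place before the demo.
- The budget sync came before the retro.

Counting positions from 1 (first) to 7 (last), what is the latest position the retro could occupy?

5

The retro must come before the demo and the design review — 2 meetings forced after it.
Everything else can be placed before the retro in some valid order, so the retro can sit as late as position 7 − 2 = 5.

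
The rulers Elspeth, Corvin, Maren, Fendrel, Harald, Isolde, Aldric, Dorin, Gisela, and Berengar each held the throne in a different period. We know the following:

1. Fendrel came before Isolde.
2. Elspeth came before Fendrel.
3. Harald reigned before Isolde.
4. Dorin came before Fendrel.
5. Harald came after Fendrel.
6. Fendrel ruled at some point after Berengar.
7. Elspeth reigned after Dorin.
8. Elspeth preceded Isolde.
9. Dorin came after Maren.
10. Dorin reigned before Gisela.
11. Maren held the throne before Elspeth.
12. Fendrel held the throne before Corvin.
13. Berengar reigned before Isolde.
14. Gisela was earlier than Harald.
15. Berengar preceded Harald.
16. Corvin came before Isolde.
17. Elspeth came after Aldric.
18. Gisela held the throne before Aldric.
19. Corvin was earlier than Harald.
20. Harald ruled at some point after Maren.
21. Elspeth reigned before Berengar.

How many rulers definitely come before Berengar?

5

Directly stated before Berengar: Elspeth.
Aldric reaches Berengar via Aldric → Elspeth → Berengar.
Dorin reaches Berengar via Dorin → Elspeth → Berengar.
Gisela reaches Berengar via Gisela → Aldric → Elspeth → Berengar.
Likewise Maren reaches Berengar by chaining the stated constraints.
That's Aldric, Dorin, Elspeth, Gisela, and Maren — 5 in all.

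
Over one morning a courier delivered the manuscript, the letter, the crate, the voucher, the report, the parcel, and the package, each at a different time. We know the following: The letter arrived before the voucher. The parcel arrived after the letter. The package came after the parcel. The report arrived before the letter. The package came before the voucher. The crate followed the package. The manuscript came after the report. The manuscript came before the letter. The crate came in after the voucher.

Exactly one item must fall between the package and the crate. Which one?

Tracing the constraints gives the package → the voucher → the crate, so the voucher sits after the package and before the crate.
No other item is forced both after the package and before the crate.

the voucher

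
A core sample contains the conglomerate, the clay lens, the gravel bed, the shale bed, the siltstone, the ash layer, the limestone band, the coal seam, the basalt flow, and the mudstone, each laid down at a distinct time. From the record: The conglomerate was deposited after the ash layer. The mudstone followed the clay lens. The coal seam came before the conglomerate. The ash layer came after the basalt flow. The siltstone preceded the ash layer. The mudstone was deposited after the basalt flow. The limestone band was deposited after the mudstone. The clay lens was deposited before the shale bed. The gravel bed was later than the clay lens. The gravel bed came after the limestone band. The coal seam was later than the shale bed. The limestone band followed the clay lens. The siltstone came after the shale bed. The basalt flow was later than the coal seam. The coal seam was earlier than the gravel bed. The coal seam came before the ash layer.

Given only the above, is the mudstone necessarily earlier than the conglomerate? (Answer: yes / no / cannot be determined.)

No chain of stated constraints runs from the mudstone to the conglomerate, and none runs from the conglomerate to the mudstone either.
So the relative order of the mudstone and the conglomerate is not fixed by the given facts.

cannot be determined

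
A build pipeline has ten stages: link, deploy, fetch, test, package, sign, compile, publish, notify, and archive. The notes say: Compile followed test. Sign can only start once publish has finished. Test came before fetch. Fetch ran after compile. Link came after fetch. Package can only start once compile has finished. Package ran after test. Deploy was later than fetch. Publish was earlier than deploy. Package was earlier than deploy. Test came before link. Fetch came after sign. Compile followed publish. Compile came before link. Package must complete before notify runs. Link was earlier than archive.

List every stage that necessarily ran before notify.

compile, package, publish, test

Directly stated before notify: package.
Compile reaches notify via compile → package → notify.
Publish reaches notify via publish → compile → package → notify.
Test reaches notify via test → package → notify.
No chain forces link (or any of the others) ahead of notify.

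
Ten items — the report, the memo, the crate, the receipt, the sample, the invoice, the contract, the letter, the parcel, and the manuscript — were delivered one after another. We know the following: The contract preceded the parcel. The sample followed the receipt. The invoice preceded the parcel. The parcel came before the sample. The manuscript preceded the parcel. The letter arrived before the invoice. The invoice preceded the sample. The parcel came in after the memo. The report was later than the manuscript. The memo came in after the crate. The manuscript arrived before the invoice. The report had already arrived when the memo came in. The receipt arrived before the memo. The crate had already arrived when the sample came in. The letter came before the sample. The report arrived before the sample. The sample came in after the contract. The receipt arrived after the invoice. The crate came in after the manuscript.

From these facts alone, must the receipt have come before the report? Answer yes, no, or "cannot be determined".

No chain of stated constraints runs from the receipt to the report, and none runs from the report to the receipt either.
So the relative order of the receipt and the report is not fixed by the given facts.

cannot be determined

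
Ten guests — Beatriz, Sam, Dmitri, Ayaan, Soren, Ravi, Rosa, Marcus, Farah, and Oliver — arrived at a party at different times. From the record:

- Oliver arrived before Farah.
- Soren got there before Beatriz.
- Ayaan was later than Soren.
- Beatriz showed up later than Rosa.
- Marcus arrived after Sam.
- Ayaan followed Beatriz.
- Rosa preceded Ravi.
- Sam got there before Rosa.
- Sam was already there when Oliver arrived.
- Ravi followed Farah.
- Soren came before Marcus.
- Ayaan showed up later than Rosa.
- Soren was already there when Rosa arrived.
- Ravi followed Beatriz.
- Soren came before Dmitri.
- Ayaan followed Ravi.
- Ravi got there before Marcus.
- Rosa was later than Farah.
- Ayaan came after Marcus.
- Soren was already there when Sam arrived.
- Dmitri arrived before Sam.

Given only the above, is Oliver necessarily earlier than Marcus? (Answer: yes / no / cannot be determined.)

Chain the constraints: Oliver → Farah → Ravi → Marcus. Each link is directly stated, so Oliver comes before Marcus.

yes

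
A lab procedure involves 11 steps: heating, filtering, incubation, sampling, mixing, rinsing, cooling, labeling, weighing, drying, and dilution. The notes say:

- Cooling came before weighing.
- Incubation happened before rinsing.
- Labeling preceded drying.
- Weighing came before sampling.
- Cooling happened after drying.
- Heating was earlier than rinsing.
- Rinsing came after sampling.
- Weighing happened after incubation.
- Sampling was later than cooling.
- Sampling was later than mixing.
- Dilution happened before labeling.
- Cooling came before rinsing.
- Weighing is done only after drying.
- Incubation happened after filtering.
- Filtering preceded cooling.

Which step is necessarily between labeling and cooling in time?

drying

Tracing the constraints gives labeling → drying → cooling, so drying sits after labeling and before cooling.
No other step is forced both after labeling and before cooling.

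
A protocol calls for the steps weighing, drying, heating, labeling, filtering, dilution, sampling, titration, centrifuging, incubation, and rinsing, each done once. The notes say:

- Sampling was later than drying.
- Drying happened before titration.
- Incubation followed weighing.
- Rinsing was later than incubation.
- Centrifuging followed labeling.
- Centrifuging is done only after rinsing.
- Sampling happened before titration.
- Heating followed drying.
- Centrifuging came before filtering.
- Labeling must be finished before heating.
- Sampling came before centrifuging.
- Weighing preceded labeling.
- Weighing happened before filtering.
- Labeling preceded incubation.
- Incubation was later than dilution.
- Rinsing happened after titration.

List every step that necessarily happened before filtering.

centrifuging, dilution, drying, incubation, labeling, rinsing, sampling, titration, weighing

Directly stated before filtering: centrifuging and weighing.
Dilution reaches filtering via dilution → incubation → rinsing → centrifuging → filtering.
Drying reaches filtering via drying → sampling → centrifuging → filtering.
Incubation reaches filtering via incubation → rinsing → centrifuging → filtering.
Likewise labeling, rinsing, sampling, and titration each reach filtering by chaining the stated constraints.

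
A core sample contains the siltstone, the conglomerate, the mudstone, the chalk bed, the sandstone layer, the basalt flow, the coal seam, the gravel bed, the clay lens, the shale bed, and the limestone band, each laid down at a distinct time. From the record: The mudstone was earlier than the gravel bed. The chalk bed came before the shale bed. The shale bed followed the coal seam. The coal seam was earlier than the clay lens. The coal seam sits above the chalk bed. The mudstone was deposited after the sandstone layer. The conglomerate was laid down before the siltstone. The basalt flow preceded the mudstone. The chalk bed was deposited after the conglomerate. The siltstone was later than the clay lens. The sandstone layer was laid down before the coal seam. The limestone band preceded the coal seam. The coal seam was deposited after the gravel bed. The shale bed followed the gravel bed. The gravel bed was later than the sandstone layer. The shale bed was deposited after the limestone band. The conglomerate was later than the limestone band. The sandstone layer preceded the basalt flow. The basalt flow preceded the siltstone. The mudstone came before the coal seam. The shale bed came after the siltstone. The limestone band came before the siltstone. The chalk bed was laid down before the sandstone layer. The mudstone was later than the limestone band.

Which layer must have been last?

Every other layer has a chain of constraints placing it before the shale bed, so the shale bed is last.

the shale bed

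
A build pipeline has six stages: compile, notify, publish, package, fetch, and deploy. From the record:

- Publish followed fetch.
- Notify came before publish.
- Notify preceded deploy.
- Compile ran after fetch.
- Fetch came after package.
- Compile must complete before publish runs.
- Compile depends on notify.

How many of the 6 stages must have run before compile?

3

Directly stated before compile: fetch and notify.
Package reaches compile via package → fetch → compile.
No chain forces deploy (or any of the others) ahead of compile.
That's fetch, notify, and package — 3 in all.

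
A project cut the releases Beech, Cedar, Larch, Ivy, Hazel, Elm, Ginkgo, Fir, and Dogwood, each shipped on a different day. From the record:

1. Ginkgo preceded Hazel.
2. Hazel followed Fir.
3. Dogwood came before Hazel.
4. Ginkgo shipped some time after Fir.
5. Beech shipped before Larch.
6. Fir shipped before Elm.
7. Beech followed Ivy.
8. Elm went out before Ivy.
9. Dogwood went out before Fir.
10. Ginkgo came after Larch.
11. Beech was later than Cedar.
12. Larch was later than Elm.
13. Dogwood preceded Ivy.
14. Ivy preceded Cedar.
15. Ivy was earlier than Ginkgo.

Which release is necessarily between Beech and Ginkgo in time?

Larch

Tracing the constraints gives Beech → Larch → Ginkgo, so Larch sits after Beech and before Ginkgo.
No other release is forced both after Beech and before Ginkgo.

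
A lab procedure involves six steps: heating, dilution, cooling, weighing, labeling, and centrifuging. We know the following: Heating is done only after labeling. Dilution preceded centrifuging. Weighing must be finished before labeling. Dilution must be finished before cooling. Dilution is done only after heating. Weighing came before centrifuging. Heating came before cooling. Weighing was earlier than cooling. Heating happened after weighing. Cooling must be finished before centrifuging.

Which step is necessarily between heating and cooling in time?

dilution

Tracing the constraints gives heating → dilution → cooling, so dilution sits after heating and before cooling.
No other step is forced both after heating and before cooling.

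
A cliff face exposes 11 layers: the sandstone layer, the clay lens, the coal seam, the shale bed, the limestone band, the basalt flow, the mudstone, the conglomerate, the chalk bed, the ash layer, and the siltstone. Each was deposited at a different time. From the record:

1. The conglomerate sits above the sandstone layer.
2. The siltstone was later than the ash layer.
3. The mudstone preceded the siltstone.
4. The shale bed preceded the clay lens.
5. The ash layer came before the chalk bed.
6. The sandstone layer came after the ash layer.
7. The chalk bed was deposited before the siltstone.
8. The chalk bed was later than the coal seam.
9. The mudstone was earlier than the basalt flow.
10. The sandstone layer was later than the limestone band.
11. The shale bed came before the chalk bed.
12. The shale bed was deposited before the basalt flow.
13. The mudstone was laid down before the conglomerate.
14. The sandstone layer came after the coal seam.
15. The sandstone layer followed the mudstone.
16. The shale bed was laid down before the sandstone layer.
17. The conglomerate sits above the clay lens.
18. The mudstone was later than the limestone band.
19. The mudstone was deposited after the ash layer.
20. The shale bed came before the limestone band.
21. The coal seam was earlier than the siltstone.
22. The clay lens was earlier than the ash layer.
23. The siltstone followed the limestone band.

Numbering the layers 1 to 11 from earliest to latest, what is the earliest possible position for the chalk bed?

The ash layer, the clay lens, the coal seam, and the shale bed must all come before the chalk bed — 4 forced predecessors.
Nothing else is forced ahead of the chalk bed, so its earliest slot is position 4 + 1 = 5.

5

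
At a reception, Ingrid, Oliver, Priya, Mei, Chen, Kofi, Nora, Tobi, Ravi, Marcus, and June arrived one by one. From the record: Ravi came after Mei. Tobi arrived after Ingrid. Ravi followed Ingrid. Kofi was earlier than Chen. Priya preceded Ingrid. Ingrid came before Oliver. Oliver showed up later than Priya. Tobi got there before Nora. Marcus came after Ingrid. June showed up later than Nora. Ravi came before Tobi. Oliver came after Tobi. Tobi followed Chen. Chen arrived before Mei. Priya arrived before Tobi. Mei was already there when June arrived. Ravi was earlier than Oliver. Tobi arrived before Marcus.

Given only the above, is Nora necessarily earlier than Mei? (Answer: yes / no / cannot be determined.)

no

Tracing the constraints gives Mei → Ravi → Tobi → Nora, so Mei must come before Nora.
That means Nora cannot be before Mei.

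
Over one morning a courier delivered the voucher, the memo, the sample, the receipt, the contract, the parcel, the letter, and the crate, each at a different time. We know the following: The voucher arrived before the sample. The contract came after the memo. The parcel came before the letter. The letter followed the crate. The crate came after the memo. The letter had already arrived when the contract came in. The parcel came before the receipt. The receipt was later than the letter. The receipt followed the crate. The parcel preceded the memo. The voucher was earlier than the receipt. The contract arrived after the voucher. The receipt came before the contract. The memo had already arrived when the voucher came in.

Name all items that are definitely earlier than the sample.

the memo, the parcel, the voucher

Directly stated before the sample: the voucher.
The memo reaches the sample via the memo → the voucher → the sample.
The parcel reaches the sample via the parcel → the memo → the voucher → the sample.
No chain forces the letter (or any of the others) ahead of the sample.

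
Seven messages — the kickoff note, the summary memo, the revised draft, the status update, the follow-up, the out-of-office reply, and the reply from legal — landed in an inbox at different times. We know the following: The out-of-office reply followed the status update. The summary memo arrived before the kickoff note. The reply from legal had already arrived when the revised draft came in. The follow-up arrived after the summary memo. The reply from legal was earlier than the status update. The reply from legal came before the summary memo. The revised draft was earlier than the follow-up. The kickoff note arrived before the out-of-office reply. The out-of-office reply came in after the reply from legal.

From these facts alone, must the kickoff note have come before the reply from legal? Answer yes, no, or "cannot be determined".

no

Tracing the constraints gives the reply from legal → the summary memo → the kickoff note, so the reply from legal must come before the kickoff note.
That means the kickoff note cannot be before the reply from legal.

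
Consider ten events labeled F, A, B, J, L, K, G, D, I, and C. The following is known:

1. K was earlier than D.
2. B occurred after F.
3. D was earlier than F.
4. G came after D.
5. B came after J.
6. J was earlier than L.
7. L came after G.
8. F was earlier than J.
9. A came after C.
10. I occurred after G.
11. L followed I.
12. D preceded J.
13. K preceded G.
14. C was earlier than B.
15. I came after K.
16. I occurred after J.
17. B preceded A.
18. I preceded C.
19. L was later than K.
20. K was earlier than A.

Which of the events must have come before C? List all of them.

D, F, G, I, J, K

Directly stated before C: I.
D reaches C via D → J → I → C.
F reaches C via F → J → I → C.
G reaches C via G → I → C.
Likewise J and K each reach C by chaining the stated constraints.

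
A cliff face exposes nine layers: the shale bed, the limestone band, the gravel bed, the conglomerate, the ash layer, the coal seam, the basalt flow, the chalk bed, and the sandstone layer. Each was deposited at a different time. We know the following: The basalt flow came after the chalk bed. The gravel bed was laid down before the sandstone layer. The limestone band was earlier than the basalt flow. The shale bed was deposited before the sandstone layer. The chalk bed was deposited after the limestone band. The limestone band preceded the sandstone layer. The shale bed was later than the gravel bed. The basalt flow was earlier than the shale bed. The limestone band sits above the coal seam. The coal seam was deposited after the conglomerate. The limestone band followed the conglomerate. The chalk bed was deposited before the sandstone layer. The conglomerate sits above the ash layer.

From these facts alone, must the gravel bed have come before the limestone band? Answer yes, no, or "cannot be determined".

cannot be determined

No chain of stated constraints runs from the gravel bed to the limestone band, and none runs from the limestone band to the gravel bed either.
So the relative order of the gravel bed and the limestone band is not fixed by the given facts.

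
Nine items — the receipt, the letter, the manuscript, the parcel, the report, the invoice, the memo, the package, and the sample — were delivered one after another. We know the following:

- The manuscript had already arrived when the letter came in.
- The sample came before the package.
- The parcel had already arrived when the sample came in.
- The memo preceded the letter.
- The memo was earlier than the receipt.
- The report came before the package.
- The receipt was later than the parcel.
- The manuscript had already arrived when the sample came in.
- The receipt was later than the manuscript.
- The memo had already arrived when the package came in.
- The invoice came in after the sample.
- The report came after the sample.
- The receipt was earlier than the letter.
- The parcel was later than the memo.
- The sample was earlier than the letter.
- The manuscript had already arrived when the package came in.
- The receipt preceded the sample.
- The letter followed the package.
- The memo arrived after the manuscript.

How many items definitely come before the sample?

4

Directly stated before the sample: the manuscript, the parcel, and the receipt.
The memo reaches the sample via the memo → the receipt → the sample.
No chain forces the package (or any of the others) ahead of the sample.
That's the manuscript, the memo, the parcel, and the receipt — 4 in all.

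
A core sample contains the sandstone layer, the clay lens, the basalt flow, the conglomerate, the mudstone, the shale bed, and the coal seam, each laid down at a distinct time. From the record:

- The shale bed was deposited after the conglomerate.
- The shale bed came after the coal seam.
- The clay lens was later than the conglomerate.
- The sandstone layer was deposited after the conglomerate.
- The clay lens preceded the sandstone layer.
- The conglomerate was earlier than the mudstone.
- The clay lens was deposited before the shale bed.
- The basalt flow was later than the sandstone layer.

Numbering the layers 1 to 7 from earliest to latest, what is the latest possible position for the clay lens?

The clay lens must come before the basalt flow, the sandstone layer, and the shale bed — 3 layers forced after it.
Everything else can be placed before the clay lens in some valid order, so the clay lens can sit as late as position 7 − 3 = 4.

4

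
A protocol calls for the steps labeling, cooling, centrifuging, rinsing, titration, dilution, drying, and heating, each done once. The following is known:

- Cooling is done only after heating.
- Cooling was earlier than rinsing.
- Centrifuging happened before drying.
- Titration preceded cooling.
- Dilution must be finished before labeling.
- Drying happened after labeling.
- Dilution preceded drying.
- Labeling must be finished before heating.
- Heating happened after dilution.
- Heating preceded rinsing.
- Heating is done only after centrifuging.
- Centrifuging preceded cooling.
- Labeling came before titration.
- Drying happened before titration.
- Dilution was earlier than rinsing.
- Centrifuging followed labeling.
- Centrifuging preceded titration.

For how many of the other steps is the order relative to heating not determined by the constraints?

Forced before heating: centrifuging, dilution, and labeling; forced after heating: cooling and rinsing.
That leaves drying and titration with no forced order relative to heating — 2.

2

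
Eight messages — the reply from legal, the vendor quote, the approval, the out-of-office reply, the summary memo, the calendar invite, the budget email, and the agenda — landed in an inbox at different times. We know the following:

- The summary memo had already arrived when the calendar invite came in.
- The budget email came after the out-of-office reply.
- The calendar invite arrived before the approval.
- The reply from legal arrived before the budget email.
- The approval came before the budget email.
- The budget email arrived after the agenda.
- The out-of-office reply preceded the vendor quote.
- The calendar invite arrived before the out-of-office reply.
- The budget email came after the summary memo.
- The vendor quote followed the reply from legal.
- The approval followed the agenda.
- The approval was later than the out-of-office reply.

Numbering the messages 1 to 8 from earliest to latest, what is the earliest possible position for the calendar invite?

The summary memo must come before the calendar invite — 1 forced predecessor.
Nothing else is forced ahead of the calendar invite, so its earliest slot is position 1 + 1 = 2.

2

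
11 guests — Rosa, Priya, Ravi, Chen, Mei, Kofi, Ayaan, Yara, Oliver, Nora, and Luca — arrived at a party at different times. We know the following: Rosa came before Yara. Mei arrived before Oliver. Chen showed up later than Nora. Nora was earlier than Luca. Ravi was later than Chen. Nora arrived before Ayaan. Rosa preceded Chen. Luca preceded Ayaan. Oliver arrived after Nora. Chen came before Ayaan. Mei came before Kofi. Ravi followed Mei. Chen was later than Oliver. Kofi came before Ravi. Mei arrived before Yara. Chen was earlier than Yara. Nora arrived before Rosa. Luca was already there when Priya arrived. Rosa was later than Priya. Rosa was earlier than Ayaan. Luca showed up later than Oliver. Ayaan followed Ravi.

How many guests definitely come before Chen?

6

Directly stated before Chen: Nora, Oliver, and Rosa.
Luca reaches Chen via Luca → Priya → Rosa → Chen.
Mei reaches Chen via Mei → Oliver → Chen.
Priya reaches Chen via Priya → Rosa → Chen.
That's Luca, Mei, Nora, Oliver, Priya, and Rosa — 6 in all.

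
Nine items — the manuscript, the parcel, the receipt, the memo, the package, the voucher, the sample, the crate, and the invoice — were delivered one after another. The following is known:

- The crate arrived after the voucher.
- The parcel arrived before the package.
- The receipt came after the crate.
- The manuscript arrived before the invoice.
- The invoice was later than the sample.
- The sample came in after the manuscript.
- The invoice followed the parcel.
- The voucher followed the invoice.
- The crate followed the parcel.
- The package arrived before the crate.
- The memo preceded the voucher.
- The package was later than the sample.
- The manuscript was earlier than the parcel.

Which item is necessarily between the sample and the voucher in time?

the invoice

Tracing the constraints gives the sample → the invoice → the voucher, so the invoice sits after the sample and before the voucher.
No other item is forced both after the sample and before the voucher.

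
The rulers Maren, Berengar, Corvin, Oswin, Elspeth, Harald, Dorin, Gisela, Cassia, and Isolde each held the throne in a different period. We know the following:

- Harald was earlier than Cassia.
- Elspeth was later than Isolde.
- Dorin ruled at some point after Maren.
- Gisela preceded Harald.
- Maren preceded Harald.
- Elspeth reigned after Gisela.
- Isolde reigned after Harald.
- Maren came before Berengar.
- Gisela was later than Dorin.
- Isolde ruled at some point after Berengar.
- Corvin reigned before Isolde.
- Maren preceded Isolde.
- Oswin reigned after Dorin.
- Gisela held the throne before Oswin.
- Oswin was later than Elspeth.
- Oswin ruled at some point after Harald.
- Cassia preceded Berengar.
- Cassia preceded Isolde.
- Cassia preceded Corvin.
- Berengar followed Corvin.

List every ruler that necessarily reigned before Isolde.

Directly stated before Isolde: Berengar, Cassia, Corvin, Harald, and Maren.
Dorin reaches Isolde via Dorin → Gisela → Harald → Isolde.
Gisela reaches Isolde via Gisela → Harald → Isolde.
No chain forces Oswin (or any of the others) ahead of Isolde.

Berengar, Cassia, Corvin, Dorin, Gisela, Harald, Maren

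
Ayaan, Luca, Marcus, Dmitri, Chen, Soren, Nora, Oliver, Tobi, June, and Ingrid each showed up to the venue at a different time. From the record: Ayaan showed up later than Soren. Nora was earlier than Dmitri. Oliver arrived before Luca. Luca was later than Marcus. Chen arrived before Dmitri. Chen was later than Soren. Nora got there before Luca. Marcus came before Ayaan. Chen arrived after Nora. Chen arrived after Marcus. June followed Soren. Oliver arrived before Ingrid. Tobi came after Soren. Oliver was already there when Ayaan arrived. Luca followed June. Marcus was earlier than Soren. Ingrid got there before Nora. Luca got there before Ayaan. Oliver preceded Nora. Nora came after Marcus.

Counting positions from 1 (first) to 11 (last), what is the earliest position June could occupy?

Marcus and Soren must both come before June — 2 forced predecessors.
Nothing else is forced ahead of June, so their earliest slot is position 2 + 1 = 3.

3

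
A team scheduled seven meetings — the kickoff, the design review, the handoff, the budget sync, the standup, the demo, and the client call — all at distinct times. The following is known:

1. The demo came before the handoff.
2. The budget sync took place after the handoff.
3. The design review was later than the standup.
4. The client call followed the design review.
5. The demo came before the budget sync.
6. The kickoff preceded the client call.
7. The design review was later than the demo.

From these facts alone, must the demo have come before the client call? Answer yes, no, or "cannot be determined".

yes

Chain the constraints: the demo → the design review → the client call. Each link is directly stated, so the demo comes before the client call.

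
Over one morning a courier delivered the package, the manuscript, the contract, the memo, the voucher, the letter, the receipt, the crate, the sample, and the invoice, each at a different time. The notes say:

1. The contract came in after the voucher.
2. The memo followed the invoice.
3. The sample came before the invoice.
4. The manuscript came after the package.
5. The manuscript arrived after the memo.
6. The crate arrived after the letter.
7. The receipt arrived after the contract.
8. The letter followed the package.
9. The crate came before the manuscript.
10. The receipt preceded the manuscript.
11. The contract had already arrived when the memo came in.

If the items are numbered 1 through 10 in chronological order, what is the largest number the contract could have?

7

The contract must come before the manuscript, the memo, and the receipt — 3 items forced after it.
Everything else can be placed before the contract in some valid order, so the contract can sit as late as position 10 − 3 = 7.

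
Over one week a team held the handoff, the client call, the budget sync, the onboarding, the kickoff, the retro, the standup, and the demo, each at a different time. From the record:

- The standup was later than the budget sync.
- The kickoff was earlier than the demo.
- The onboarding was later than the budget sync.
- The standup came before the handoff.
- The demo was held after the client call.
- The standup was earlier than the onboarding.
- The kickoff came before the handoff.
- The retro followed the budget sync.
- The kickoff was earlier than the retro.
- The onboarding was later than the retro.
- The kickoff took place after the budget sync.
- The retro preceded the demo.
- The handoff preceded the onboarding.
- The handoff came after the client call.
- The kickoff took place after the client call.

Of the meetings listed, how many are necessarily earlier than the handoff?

4

Directly stated before the handoff: the client call, the kickoff, and the standup.
The budget sync reaches the handoff via the budget sync → the kickoff → the handoff.
No chain forces the retro (or any of the others) ahead of the handoff.
That's the budget sync, the client call, the kickoff, and the standup — 4 in all.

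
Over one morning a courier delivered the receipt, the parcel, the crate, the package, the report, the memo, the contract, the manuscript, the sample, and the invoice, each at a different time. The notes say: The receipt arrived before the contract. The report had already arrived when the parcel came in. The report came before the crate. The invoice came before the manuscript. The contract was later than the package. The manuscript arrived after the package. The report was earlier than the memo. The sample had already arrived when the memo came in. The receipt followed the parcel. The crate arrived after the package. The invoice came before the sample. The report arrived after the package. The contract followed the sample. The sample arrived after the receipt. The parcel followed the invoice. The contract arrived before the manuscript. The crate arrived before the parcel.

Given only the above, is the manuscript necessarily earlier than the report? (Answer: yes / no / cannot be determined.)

no

Tracing the constraints gives the report → the parcel → the receipt → the contract → the manuscript, so the report must come before the manuscript.
That means the manuscript cannot be before the report.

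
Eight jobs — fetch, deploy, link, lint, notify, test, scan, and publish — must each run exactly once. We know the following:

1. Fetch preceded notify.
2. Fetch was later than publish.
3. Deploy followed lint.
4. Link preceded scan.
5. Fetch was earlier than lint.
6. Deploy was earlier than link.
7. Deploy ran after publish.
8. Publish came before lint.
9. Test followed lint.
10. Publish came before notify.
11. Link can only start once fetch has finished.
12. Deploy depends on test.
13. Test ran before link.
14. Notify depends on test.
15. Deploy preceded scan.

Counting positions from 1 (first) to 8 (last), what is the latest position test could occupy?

Test must come before deploy, link, notify, and scan — 4 stages forced after it.
Everything else can be placed before test in some valid order, so test can sit as late as position 8 − 4 = 4.

4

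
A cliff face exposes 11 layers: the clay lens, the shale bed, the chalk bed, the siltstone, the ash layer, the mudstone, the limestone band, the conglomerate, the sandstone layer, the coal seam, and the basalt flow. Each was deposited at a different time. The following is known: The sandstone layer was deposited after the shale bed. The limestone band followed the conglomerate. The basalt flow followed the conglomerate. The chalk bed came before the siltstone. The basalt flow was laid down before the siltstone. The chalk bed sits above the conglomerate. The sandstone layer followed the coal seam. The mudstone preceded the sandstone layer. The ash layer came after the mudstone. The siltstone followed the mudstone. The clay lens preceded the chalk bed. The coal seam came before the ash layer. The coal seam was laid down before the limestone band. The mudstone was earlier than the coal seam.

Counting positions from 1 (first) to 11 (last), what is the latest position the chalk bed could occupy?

The chalk bed must come before the siltstone — 1 layer forced after it.
Everything else can be placed before the chalk bed in some valid order, so the chalk bed can sit as late as position 11 − 1 = 10.

10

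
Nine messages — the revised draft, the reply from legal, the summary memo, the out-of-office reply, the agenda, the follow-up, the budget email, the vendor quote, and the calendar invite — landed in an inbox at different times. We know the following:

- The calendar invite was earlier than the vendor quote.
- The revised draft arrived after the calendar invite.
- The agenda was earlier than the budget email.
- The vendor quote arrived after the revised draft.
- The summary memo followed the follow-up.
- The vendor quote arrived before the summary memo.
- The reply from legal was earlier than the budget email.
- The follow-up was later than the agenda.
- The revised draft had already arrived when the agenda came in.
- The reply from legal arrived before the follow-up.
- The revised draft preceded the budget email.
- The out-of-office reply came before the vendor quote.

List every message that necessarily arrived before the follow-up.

Directly stated before the follow-up: the agenda and the reply from legal.
The calendar invite reaches the follow-up via the calendar invite → the revised draft → the agenda → the follow-up.
The revised draft reaches the follow-up via the revised draft → the agenda → the follow-up.

the agenda, the calendar invite, the reply from legal, the revised draft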